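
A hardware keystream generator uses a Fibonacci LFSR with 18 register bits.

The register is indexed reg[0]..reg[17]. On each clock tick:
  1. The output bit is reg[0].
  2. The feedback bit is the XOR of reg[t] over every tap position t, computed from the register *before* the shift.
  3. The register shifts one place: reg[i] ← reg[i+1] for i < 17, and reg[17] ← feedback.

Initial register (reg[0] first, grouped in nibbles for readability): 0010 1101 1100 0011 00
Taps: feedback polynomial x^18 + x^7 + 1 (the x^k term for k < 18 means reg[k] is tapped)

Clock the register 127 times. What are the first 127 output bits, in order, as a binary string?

step | reg (before) | out | fb
   0 | 001011011100001100 | 0 | 1
   1 | 010110111000011001 | 0 | 1
   2 | 101101110000110011 | 1 | 0
   3 | 011011100001100110 | 0 | 0
   4 | 110111000011001100 | 1 | 1
   5 | 101110000110011001 | 1 | 1
   6 | 011100001100110011 | 0 | 0
   7 | 111000011001100110 | 1 | 0
   8 | 110000110011001100 | 1 | 0
   9 | 100001100110011000 | 1 | 1
  10 | 000011001100110001 | 0 | 0
  11 | 000110011001100010 | 0 | 1
  12 | 001100110011000101 | 0 | 1
  13 | 011001100110001011 | 0 | 0
  14 | 110011001100010110 | 1 | 1
  15 | 100110011000101101 | 1 | 0
  16 | 001100110001011010 | 0 | 1
  17 | 011001100010110101 | 0 | 0
  18 | 110011000101101010 | 1 | 1
  19 | 100110001011010101 | 1 | 1
  20 | 001100010110101011 | 0 | 1
  21 | 011000101101010111 | 0 | 0
  22 | 110001011010101110 | 1 | 0
  23 | 100010110101011100 | 1 | 0
  24 | 000101101010111000 | 0 | 0
  25 | 001011010101110000 | 0 | 1
  26 | 010110101011100001 | 0 | 0
  27 | 101101010111000010 | 1 | 0
  28 | 011010101110000100 | 0 | 0
  29 | 110101011100001000 | 1 | 0
  30 | 101010111000010000 | 1 | 0
  31 | 010101110000100000 | 0 | 1
  32 | 101011100001000001 | 1 | 1
  33 | 010111000010000011 | 0 | 0
  34 | 101110000100000110 | 1 | 1
  35 | 011100001000001101 | 0 | 0
  36 | 111000010000011010 | 1 | 0
  37 | 110000100000110100 | 1 | 1
  38 | 100001000001101001 | 1 | 1
  39 | 000010000011010011 | 0 | 0
  40 | 000100000110100110 | 0 | 0
  41 | 001000001101001100 | 0 | 0
  42 | 010000011010011000 | 0 | 1
  43 | 100000110100110001 | 1 | 0
  44 | 000001101001100010 | 0 | 0
  45 | 000011010011000100 | 0 | 1
  46 | 000110100110001001 | 0 | 0
  47 | 001101001100010010 | 0 | 0
  48 | 011010011000100100 | 0 | 1
  49 | 110100110001001001 | 1 | 0
  50 | 101001100010010010 | 1 | 1
  51 | 010011000100100101 | 0 | 0
  52 | 100110001001001010 | 1 | 1
  53 | 001100010010010101 | 0 | 1
  54 | 011000100100101011 | 0 | 0
  55 | 110001001001010110 | 1 | 1
  56 | 100010010010101101 | 1 | 0
  57 | 000100100101011010 | 0 | 0
  58 | 001001001010110100 | 0 | 0
  59 | 010010010101101000 | 0 | 1
  60 | 100100101011010001 | 1 | 1
  61 | 001001010110100011 | 0 | 1
  62 | 010010101101000111 | 0 | 0
  63 | 100101011010001110 | 1 | 0
  64 | 001010110100011100 | 0 | 1
  65 | 010101101000111001 | 0 | 0
  66 | 101011010001110010 | 1 | 0
  67 | 010110100011100100 | 0 | 0
  68 | 101101000111001000 | 1 | 1
  69 | 011010001110010001 | 0 | 0
  70 | 110100011100100010 | 1 | 0
  71 | 101000111001000100 | 1 | 0
  72 | 010001110010001000 | 0 | 1
  73 | 100011100100010001 | 1 | 1
  74 | 000111001000100011 | 0 | 0
  75 | 001110010001000110 | 0 | 1
  76 | 011100100010001101 | 0 | 0
  77 | 111001000100011010 | 1 | 1
  78 | 110010001000110101 | 1 | 1
  79 | 100100010001101011 | 1 | 0
  80 | 001000100011010110 | 0 | 0
  81 | 010001000110101100 | 0 | 0
  82 | 100010001101011000 | 1 | 1
  83 | 000100011010110001 | 0 | 1
  84 | 001000110101100011 | 0 | 1
  85 | 010001101011000111 | 0 | 0
  86 | 100011010110001110 | 1 | 0
  87 | 000110101100011100 | 0 | 0
  88 | 001101011000111000 | 0 | 1
  89 | 011010110001110001 | 0 | 1
  90 | 110101100011100011 | 1 | 1
  91 | 101011000111000111 | 1 | 1
  92 | 010110001110001111 | 0 | 0
  93 | 101100011100011110 | 1 | 0
  94 | 011000111000111100 | 0 | 1
  95 | 110001110001111001 | 1 | 0
  96 | 100011100011110010 | 1 | 1
  97 | 000111000111100101 | 0 | 0
  98 | 001110001111001010 | 0 | 0
  99 | 011100011110010100 | 0 | 1
 100 | 111000111100101001 | 1 | 0
 101 | 110001111001010010 | 1 | 0
 102 | 100011110010100100 | 1 | 0
 103 | 000111100101001000 | 0 | 0
 104 | 001111001010010000 | 0 | 0
 105 | 011110010100100000 | 0 | 1
 106 | 111100101001000001 | 1 | 1
 107 | 111001010010000011 | 1 | 0
 108 | 110010100100000110 | 1 | 1
 109 | 100101001000001101 | 1 | 1
 110 | 001010010000011011 | 0 | 1
 111 | 010100100000110111 | 0 | 0
 112 | 101001000001101110 | 1 | 1
 113 | 010010000011011101 | 0 | 0
 114 | 100100000110111010 | 1 | 1
 115 | 001000001101110101 | 0 | 0
 116 | 010000011011101010 | 0 | 1
 117 | 100000110111010101 | 1 | 0
 118 | 000001101110101010 | 0 | 0
 119 | 000011011101010100 | 0 | 1
 120 | 000110111010101001 | 0 | 1
 121 | 001101110101010011 | 0 | 1
 122 | 011011101010100111 | 0 | 0
 123 | 110111010101001110 | 1 | 0
 124 | 101110101010011100 | 1 | 1
 125 | 011101010100111001 | 0 | 1
 126 | 111010101001110011 | 1 | 1

0010110111000011001100110001011010101110000100000110100110001001001010110100011100100010001101011000111000111100101001000001101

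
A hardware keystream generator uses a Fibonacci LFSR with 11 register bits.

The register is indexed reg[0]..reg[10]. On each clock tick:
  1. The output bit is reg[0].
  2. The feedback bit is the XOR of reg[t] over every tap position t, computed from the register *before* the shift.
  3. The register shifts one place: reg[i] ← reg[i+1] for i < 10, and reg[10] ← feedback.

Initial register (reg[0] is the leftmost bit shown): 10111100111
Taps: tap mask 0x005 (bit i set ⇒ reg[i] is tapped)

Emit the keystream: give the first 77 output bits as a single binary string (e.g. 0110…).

10111100111010011110100111001001110111011101010101010000000000100000000101000

k : reg_k → out_k, fb_k
0: 10111100111 → 1, fb=0
1: 01111001110 → 0, fb=1
2: 11110011101 → 1, fb=0
3: 11100111010 → 1, fb=0
4: 11001110100 → 1, fb=1
5: 10011101001 → 1, fb=1
6: 00111010011 → 0, fb=1
7: 01110100111 → 0, fb=1
8: 11101001111 → 1, fb=0
9: 11010011110 → 1, fb=1
10: 10100111101 → 1, fb=0
11: 01001111010 → 0, fb=0
12: 10011110100 → 1, fb=1
13: 00111101001 → 0, fb=1
14: 01111010011 → 0, fb=1
15: 11110100111 → 1, fb=0
16: 11101001110 → 1, fb=0
17: 11010011100 → 1, fb=1
18: 10100111001 → 1, fb=0
19: 01001110010 → 0, fb=0
20: 10011100100 → 1, fb=1
21: 00111001001 → 0, fb=1
22: 01110010011 → 0, fb=1
23: 11100100111 → 1, fb=0
24: 11001001110 → 1, fb=1
25: 10010011101 → 1, fb=1
26: 00100111011 → 0, fb=1
27: 01001110111 → 0, fb=0
28: 10011101110 → 1, fb=1
29: 00111011101 → 0, fb=1
30: 01110111011 → 0, fb=1
31: 11101110111 → 1, fb=0
32: 11011101110 → 1, fb=1
33: 10111011101 → 1, fb=0
34: 01110111010 → 0, fb=1
35: 11101110101 → 1, fb=0
36: 11011101010 → 1, fb=1
37: 10111010101 → 1, fb=0
38: 01110101010 → 0, fb=1
39: 11101010101 → 1, fb=0
40: 11010101010 → 1, fb=1
41: 10101010101 → 1, fb=0
42: 01010101010 → 0, fb=0
43: 10101010100 → 1, fb=0
44: 01010101000 → 0, fb=0
45: 10101010000 → 1, fb=0
46: 01010100000 → 0, fb=0
47: 10101000000 → 1, fb=0
48: 01010000000 → 0, fb=0
49: 10100000000 → 1, fb=0
50: 01000000000 → 0, fb=0
51: 10000000000 → 1, fb=1
52: 00000000001 → 0, fb=0
53: 00000000010 → 0, fb=0
54: 00000000100 → 0, fb=0
55: 00000001000 → 0, fb=0
56: 00000010000 → 0, fb=0
57: 00000100000 → 0, fb=0
58: 00001000000 → 0, fb=0
59: 00010000000 → 0, fb=0
60: 00100000000 → 0, fb=1
61: 01000000001 → 0, fb=0
62: 10000000010 → 1, fb=1
63: 00000000101 → 0, fb=0
64: 00000001010 → 0, fb=0
65: 00000010100 → 0, fb=0
66: 00000101000 → 0, fb=0
67: 00001010000 → 0, fb=0
68: 00010100000 → 0, fb=0
69: 00101000000 → 0, fb=1
70: 01010000001 → 0, fb=0
71: 10100000010 → 1, fb=0
72: 01000000100 → 0, fb=0
73: 10000001000 → 1, fb=1
74: 00000010001 → 0, fb=0
75: 00000100010 → 0, fb=0
76: 00001000100 → 0, fb=0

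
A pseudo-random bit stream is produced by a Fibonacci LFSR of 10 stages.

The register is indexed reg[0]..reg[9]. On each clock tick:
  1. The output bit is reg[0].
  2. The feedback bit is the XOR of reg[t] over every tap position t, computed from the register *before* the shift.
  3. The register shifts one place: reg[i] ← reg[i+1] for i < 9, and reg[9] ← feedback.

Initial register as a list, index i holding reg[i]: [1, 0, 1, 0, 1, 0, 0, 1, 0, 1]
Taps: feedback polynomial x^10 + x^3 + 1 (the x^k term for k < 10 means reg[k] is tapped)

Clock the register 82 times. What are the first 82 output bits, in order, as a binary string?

1010100101111000101011110111010100110111001000111000111111111100000001110000111111

k : reg_k → out_k, fb_k
0: 1010100101 → 1, fb=1
1: 0101001011 → 0, fb=1
2: 1010010111 → 1, fb=1
3: 0100101111 → 0, fb=0
4: 1001011110 → 1, fb=0
5: 0010111100 → 0, fb=0
6: 0101111000 → 0, fb=1
7: 1011110001 → 1, fb=0
8: 0111100010 → 0, fb=1
9: 1111000101 → 1, fb=0
10: 1110001010 → 1, fb=1
11: 1100010101 → 1, fb=1
12: 1000101011 → 1, fb=1
13: 0001010111 → 0, fb=1
14: 0010101111 → 0, fb=0
15: 0101011110 → 0, fb=1
16: 1010111101 → 1, fb=1
17: 0101111011 → 0, fb=1
18: 1011110111 → 1, fb=0
19: 0111101110 → 0, fb=1
20: 1111011101 → 1, fb=0
21: 1110111010 → 1, fb=1
22: 1101110101 → 1, fb=0
23: 1011101010 → 1, fb=0
24: 0111010100 → 0, fb=1
25: 1110101001 → 1, fb=1
26: 1101010011 → 1, fb=0
27: 1010100110 → 1, fb=1
28: 0101001101 → 0, fb=1
29: 1010011011 → 1, fb=1
30: 0100110111 → 0, fb=0
31: 1001101110 → 1, fb=0
32: 0011011100 → 0, fb=1
33: 0110111001 → 0, fb=0
34: 1101110010 → 1, fb=0
35: 1011100100 → 1, fb=0
36: 0111001000 → 0, fb=1
37: 1110010001 → 1, fb=1
38: 1100100011 → 1, fb=1
39: 1001000111 → 1, fb=0
40: 0010001110 → 0, fb=0
41: 0100011100 → 0, fb=0
42: 1000111000 → 1, fb=1
43: 0001110001 → 0, fb=1
44: 0011100011 → 0, fb=1
45: 0111000111 → 0, fb=1
46: 1110001111 → 1, fb=1
47: 1100011111 → 1, fb=1
48: 1000111111 → 1, fb=1
49: 0001111111 → 0, fb=1
50: 0011111111 → 0, fb=1
51: 0111111111 → 0, fb=1
52: 1111111111 → 1, fb=0
53: 1111111110 → 1, fb=0
54: 1111111100 → 1, fb=0
55: 1111111000 → 1, fb=0
56: 1111110000 → 1, fb=0
57: 1111100000 → 1, fb=0
58: 1111000000 → 1, fb=0
59: 1110000000 → 1, fb=1
60: 1100000001 → 1, fb=1
61: 1000000011 → 1, fb=1
62: 0000000111 → 0, fb=0
63: 0000001110 → 0, fb=0
64: 0000011100 → 0, fb=0
65: 0000111000 → 0, fb=0
66: 0001110000 → 0, fb=1
67: 0011100001 → 0, fb=1
68: 0111000011 → 0, fb=1
69: 1110000111 → 1, fb=1
70: 1100001111 → 1, fb=1
71: 1000011111 → 1, fb=1
72: 0000111111 → 0, fb=0
73: 0001111110 → 0, fb=1
74: 0011111101 → 0, fb=1
75: 0111111011 → 0, fb=1
76: 1111110111 → 1, fb=0
77: 1111101110 → 1, fb=0
78: 1111011100 → 1, fb=0
79: 1110111000 → 1, fb=1
80: 1101110001 → 1, fb=0
81: 1011100010 → 1, fb=0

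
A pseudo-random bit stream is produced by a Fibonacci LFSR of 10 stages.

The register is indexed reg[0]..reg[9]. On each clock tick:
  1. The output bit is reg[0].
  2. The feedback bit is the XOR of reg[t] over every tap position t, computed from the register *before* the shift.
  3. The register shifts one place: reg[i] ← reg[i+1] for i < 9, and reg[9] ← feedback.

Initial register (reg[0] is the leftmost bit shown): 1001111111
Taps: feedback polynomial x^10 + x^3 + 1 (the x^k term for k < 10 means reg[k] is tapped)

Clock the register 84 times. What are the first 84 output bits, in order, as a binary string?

100111111101100001000110100111001001111000011011101100011000111101111101001001010000

step | reg (before) | out | fb
   0 | 1001111111 | 1 | 0
   1 | 0011111110 | 0 | 1
   2 | 0111111101 | 0 | 1
   3 | 1111111011 | 1 | 0
   4 | 1111110110 | 1 | 0
   5 | 1111101100 | 1 | 0
   6 | 1111011000 | 1 | 0
   7 | 1110110000 | 1 | 1
   8 | 1101100001 | 1 | 0
   9 | 1011000010 | 1 | 0
  10 | 0110000100 | 0 | 0
  11 | 1100001000 | 1 | 1
  12 | 1000010001 | 1 | 1
  13 | 0000100011 | 0 | 0
  14 | 0001000110 | 0 | 1
  15 | 0010001101 | 0 | 0
  16 | 0100011010 | 0 | 0
  17 | 1000110100 | 1 | 1
  18 | 0001101001 | 0 | 1
  19 | 0011010011 | 0 | 1
  20 | 0110100111 | 0 | 0
  21 | 1101001110 | 1 | 0
  22 | 1010011100 | 1 | 1
  23 | 0100111001 | 0 | 0
  24 | 1001110010 | 1 | 0
  25 | 0011100100 | 0 | 1
  26 | 0111001001 | 0 | 1
  27 | 1110010011 | 1 | 1
  28 | 1100100111 | 1 | 1
  29 | 1001001111 | 1 | 0
  30 | 0010011110 | 0 | 0
  31 | 0100111100 | 0 | 0
  32 | 1001111000 | 1 | 0
  33 | 0011110000 | 0 | 1
  34 | 0111100001 | 0 | 1
  35 | 1111000011 | 1 | 0
  36 | 1110000110 | 1 | 1
  37 | 1100001101 | 1 | 1
  38 | 1000011011 | 1 | 1
  39 | 0000110111 | 0 | 0
  40 | 0001101110 | 0 | 1
  41 | 0011011101 | 0 | 1
  42 | 0110111011 | 0 | 0
  43 | 1101110110 | 1 | 0
  44 | 1011101100 | 1 | 0
  45 | 0111011000 | 0 | 1
  46 | 1110110001 | 1 | 1
  47 | 1101100011 | 1 | 0
  48 | 1011000110 | 1 | 0
  49 | 0110001100 | 0 | 0
  50 | 1100011000 | 1 | 1
  51 | 1000110001 | 1 | 1
  52 | 0001100011 | 0 | 1
  53 | 0011000111 | 0 | 1
  54 | 0110001111 | 0 | 0
  55 | 1100011110 | 1 | 1
  56 | 1000111101 | 1 | 1
  57 | 0001111011 | 0 | 1
  58 | 0011110111 | 0 | 1
  59 | 0111101111 | 0 | 1
  60 | 1111011111 | 1 | 0
  61 | 1110111110 | 1 | 1
  62 | 1101111101 | 1 | 0
  63 | 1011111010 | 1 | 0
  64 | 0111110100 | 0 | 1
  65 | 1111101001 | 1 | 0
  66 | 1111010010 | 1 | 0
  67 | 1110100100 | 1 | 1
  68 | 1101001001 | 1 | 0
  69 | 1010010010 | 1 | 1
  70 | 0100100101 | 0 | 0
  71 | 1001001010 | 1 | 0
  72 | 0010010100 | 0 | 0
  73 | 0100101000 | 0 | 0
  74 | 1001010000 | 1 | 0
  75 | 0010100000 | 0 | 0
  76 | 0101000000 | 0 | 1
  77 | 1010000001 | 1 | 1
  78 | 0100000011 | 0 | 0
  79 | 1000000110 | 1 | 1
  80 | 0000001101 | 0 | 0
  81 | 0000011010 | 0 | 0
  82 | 0000110100 | 0 | 0
  83 | 0001101000 | 0 | 1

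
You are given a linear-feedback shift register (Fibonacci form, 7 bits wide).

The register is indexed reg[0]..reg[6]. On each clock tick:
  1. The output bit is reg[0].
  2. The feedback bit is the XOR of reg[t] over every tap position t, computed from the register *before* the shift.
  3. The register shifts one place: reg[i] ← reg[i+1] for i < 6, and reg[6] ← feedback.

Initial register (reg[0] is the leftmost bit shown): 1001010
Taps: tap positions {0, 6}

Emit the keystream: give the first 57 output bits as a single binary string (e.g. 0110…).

100101011100110100010011110001010000110000010000001111111

tick  register→output (feedback)
  0  1001010→1 (1)
  1  0010101→0 (1)
  2  0101011→0 (1)
  3  1010111→1 (0)
  4  0101110→0 (0)
  5  1011100→1 (1)
  6  0111001→0 (1)
  7  1110011→1 (0)
  8  1100110→1 (1)
  9  1001101→1 (0)
 10  0011010→0 (0)
 11  0110100→0 (0)
 12  1101000→1 (1)
 13  1010001→1 (0)
 14  0100010→0 (0)
 15  1000100→1 (1)
 16  0001001→0 (1)
 17  0010011→0 (1)
 18  0100111→0 (1)
 19  1001111→1 (0)
 20  0011110→0 (0)
 21  0111100→0 (0)
 22  1111000→1 (1)
 23  1110001→1 (0)
 24  1100010→1 (1)
 25  1000101→1 (0)
 26  0001010→0 (0)
 27  0010100→0 (0)
 28  0101000→0 (0)
 29  1010000→1 (1)
 30  0100001→0 (1)
 31  1000011→1 (0)
 32  0000110→0 (0)
 33  0001100→0 (0)
 34  0011000→0 (0)
 35  0110000→0 (0)
 36  1100000→1 (1)
 37  1000001→1 (0)
 38  0000010→0 (0)
 39  0000100→0 (0)
 40  0001000→0 (0)
 41  0010000→0 (0)
 42  0100000→0 (0)
 43  1000000→1 (1)
 44  0000001→0 (1)
 45  0000011→0 (1)
 46  0000111→0 (1)
 47  0001111→0 (1)
 48  0011111→0 (1)
 49  0111111→0 (1)
 50  1111111→1 (0)
 51  1111110→1 (1)
 52  1111101→1 (0)
 53  1111010→1 (1)
 54  1110101→1 (0)
 55  1101010→1 (1)
 56  1010101→1 (0)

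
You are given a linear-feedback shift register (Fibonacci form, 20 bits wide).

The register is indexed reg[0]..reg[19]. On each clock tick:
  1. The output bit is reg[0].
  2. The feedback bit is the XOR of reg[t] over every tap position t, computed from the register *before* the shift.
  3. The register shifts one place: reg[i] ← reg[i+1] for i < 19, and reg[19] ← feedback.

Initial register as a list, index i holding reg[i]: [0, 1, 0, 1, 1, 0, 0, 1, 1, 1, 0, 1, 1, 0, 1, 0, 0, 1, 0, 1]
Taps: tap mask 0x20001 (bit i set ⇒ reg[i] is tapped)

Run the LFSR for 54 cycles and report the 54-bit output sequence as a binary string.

tick  register→output (feedback)
  0  01011001110110100101→0 (1)
  1  10110011101101001011→1 (1)
  2  01100111011010010111→0 (1)
  3  11001110110100101111→1 (0)
  4  10011101101001011110→1 (0)
  5  00111011010010111100→0 (1)
  6  01110110100101111001→0 (0)
  7  11101101001011110010→1 (1)
  8  11011010010111100101→1 (0)
  9  10110100101111001010→1 (1)
 10  01101001011110010101→0 (1)
 11  11010010111100101011→1 (1)
 12  10100101111001010111→1 (0)
 13  01001011110010101110→0 (1)
 14  10010111100101011101→1 (0)
 15  00101111001010111010→0 (0)
 16  01011110010101110100→0 (1)
 17  10111100101011101001→1 (1)
 18  01111001010111010011→0 (0)
 19  11110010101110100110→1 (0)
 20  11100101011101001100→1 (0)
 21  11001010111010011000→1 (1)
 22  10010101110100110001→1 (1)
 23  00101011101001100011→0 (0)
 24  01010111010011000110→0 (1)
 25  10101110100110001101→1 (0)
 26  01011101001100011010→0 (0)
 27  10111010011000110100→1 (0)
 28  01110100110001101000→0 (0)
 29  11101001100011010000→1 (1)
 30  11010011000110100001→1 (1)
 31  10100110001101000011→1 (1)
 32  01001100011010000111→0 (1)
 33  10011000110100001111→1 (0)
 34  00110001101000011110→0 (1)
 35  01100011010000111101→0 (1)
 36  11000110100001111011→1 (1)
 37  10001101000011110111→1 (0)
 38  00011010000111101110→0 (1)
 39  00110100001111011101→0 (1)
 40  01101000011110111011→0 (0)
 41  11010000111101110110→1 (0)
 42  10100001111011101100→1 (0)
 43  01000011110111011000→0 (0)
 44  10000111101110110000→1 (1)
 45  00001111011101100001→0 (0)
 46  00011110111011000010→0 (0)
 47  00111101110110000100→0 (1)
 48  01111011101100001001→0 (0)
 49  11110111011000010010→1 (1)
 50  11101110110000100101→1 (0)
 51  11011101100001001010→1 (1)
 52  10111011000010010101→1 (0)
 53  01110110000100101010→0 (0)

010110011101101001011110010101110100110001101000011110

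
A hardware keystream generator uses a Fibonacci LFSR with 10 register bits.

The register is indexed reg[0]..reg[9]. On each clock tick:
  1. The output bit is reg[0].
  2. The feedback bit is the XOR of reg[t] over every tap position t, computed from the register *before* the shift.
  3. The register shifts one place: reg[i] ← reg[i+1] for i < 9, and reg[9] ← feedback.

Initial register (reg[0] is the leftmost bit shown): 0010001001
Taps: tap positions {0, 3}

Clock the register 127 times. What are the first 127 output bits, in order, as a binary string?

k : reg_k → out_k, fb_k
0: 0010001001 → 0, fb=0
1: 0100010010 → 0, fb=0
2: 1000100100 → 1, fb=1
3: 0001001001 → 0, fb=1
4: 0010010011 → 0, fb=0
5: 0100100110 → 0, fb=0
6: 1001001100 → 1, fb=0
7: 0010011000 → 0, fb=0
8: 0100110000 → 0, fb=0
9: 1001100000 → 1, fb=0
10: 0011000000 → 0, fb=1
11: 0110000001 → 0, fb=0
12: 1100000010 → 1, fb=1
13: 1000000101 → 1, fb=1
14: 0000001011 → 0, fb=0
15: 0000010110 → 0, fb=0
16: 0000101100 → 0, fb=0
17: 0001011000 → 0, fb=1
18: 0010110001 → 0, fb=0
19: 0101100010 → 0, fb=1
20: 1011000101 → 1, fb=0
21: 0110001010 → 0, fb=0
22: 1100010100 → 1, fb=1
23: 1000101001 → 1, fb=1
24: 0001010011 → 0, fb=1
25: 0010100111 → 0, fb=0
26: 0101001110 → 0, fb=1
27: 1010011101 → 1, fb=1
28: 0100111011 → 0, fb=0
29: 1001110110 → 1, fb=0
30: 0011101100 → 0, fb=1
31: 0111011001 → 0, fb=1
32: 1110110011 → 1, fb=1
33: 1101100111 → 1, fb=0
34: 1011001110 → 1, fb=0
35: 0110011100 → 0, fb=0
36: 1100111000 → 1, fb=1
37: 1001110001 → 1, fb=0
38: 0011100010 → 0, fb=1
39: 0111000101 → 0, fb=1
40: 1110001011 → 1, fb=1
41: 1100010111 → 1, fb=1
42: 1000101111 → 1, fb=1
43: 0001011111 → 0, fb=1
44: 0010111111 → 0, fb=0
45: 0101111110 → 0, fb=1
46: 1011111101 → 1, fb=0
47: 0111111010 → 0, fb=1
48: 1111110101 → 1, fb=0
49: 1111101010 → 1, fb=0
50: 1111010100 → 1, fb=0
51: 1110101000 → 1, fb=1
52: 1101010001 → 1, fb=0
53: 1010100010 → 1, fb=1
54: 0101000101 → 0, fb=1
55: 1010001011 → 1, fb=1
56: 0100010111 → 0, fb=0
57: 1000101110 → 1, fb=1
58: 0001011101 → 0, fb=1
59: 0010111011 → 0, fb=0
60: 0101110110 → 0, fb=1
61: 1011101101 → 1, fb=0
62: 0111011010 → 0, fb=1
63: 1110110101 → 1, fb=1
64: 1101101011 → 1, fb=0
65: 1011010110 → 1, fb=0
66: 0110101100 → 0, fb=0
67: 1101011000 → 1, fb=0
68: 1010110000 → 1, fb=1
69: 0101100001 → 0, fb=1
70: 1011000011 → 1, fb=0
71: 0110000110 → 0, fb=0
72: 1100001100 → 1, fb=1
73: 1000011001 → 1, fb=1
74: 0000110011 → 0, fb=0
75: 0001100110 → 0, fb=1
76: 0011001101 → 0, fb=1
77: 0110011011 → 0, fb=0
78: 1100110110 → 1, fb=1
79: 1001101101 → 1, fb=0
80: 0011011010 → 0, fb=1
81: 0110110101 → 0, fb=0
82: 1101101010 → 1, fb=0
83: 1011010100 → 1, fb=0
84: 0110101000 → 0, fb=0
85: 1101010000 → 1, fb=0
86: 1010100000 → 1, fb=1
87: 0101000001 → 0, fb=1
88: 1010000011 → 1, fb=1
89: 0100000111 → 0, fb=0
90: 1000001110 → 1, fb=1
91: 0000011101 → 0, fb=0
92: 0000111010 → 0, fb=0
93: 0001110100 → 0, fb=1
94: 0011101001 → 0, fb=1
95: 0111010011 → 0, fb=1
96: 1110100111 → 1, fb=1
97: 1101001111 → 1, fb=0
98: 1010011110 → 1, fb=1
99: 0100111101 → 0, fb=0
100: 1001111010 → 1, fb=0
101: 0011110100 → 0, fb=1
102: 0111101001 → 0, fb=1
103: 1111010011 → 1, fb=0
104: 1110100110 → 1, fb=1
105: 1101001101 → 1, fb=0
106: 1010011010 → 1, fb=1
107: 0100110101 → 0, fb=0
108: 1001101010 → 1, fb=0
109: 0011010100 → 0, fb=1
110: 0110101001 → 0, fb=0
111: 1101010010 → 1, fb=0
112: 1010100100 → 1, fb=1
113: 0101001001 → 0, fb=1
114: 1010010011 → 1, fb=1
115: 0100100111 → 0, fb=0
116: 1001001110 → 1, fb=0
117: 0010011100 → 0, fb=0
118: 0100111000 → 0, fb=0
119: 1001110000 → 1, fb=0
120: 0011100000 → 0, fb=1
121: 0111000001 → 0, fb=1
122: 1110000011 → 1, fb=1
123: 1100000111 → 1, fb=1
124: 1000001111 → 1, fb=1
125: 0000011111 → 0, fb=0
126: 0000111110 → 0, fb=0

0010001001001100000010110001010011101100111000101111110101000101110110101100001100110110101000001110100111101001101010010011100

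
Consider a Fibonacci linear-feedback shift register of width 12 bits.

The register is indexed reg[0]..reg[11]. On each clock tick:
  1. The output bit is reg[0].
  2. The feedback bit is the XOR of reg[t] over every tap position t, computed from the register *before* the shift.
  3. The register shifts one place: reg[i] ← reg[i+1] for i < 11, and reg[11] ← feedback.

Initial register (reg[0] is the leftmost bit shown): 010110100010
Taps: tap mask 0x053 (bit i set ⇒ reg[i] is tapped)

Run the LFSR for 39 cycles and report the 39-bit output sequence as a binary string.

k : reg_k → out_k, fb_k
0: 010110100010 → 0, fb=1
1: 101101000101 → 1, fb=1
2: 011010001011 → 0, fb=0
3: 110100010110 → 1, fb=0
4: 101000101100 → 1, fb=0
5: 010001011000 → 0, fb=1
6: 100010110001 → 1, fb=1
7: 000101100011 → 0, fb=1
8: 001011000111 → 0, fb=1
9: 010110001111 → 0, fb=0
10: 101100011110 → 1, fb=1
11: 011000111101 → 0, fb=0
12: 110001111010 → 1, fb=1
13: 100011110101 → 1, fb=1
14: 000111101011 → 0, fb=0
15: 001111010110 → 0, fb=1
16: 011110101101 → 0, fb=1
17: 111101011011 → 1, fb=0
18: 111010110110 → 1, fb=0
19: 110101101100 → 1, fb=1
20: 101011011001 → 1, fb=0
21: 010110110010 → 0, fb=1
22: 101101100101 → 1, fb=0
23: 011011001010 → 0, fb=0
24: 110110010100 → 1, fb=1
25: 101100101001 → 1, fb=0
26: 011001010010 → 0, fb=1
27: 110010100101 → 1, fb=0
28: 100101001010 → 1, fb=1
29: 001010010101 → 0, fb=1
30: 010100101011 → 0, fb=0
31: 101001010110 → 1, fb=1
32: 010010101101 → 0, fb=1
33: 100101011011 → 1, fb=1
34: 001010110111 → 0, fb=0
35: 010101101110 → 0, fb=0
36: 101011011100 → 1, fb=0
37: 010110111000 → 0, fb=1
38: 101101110001 → 1, fb=0

010110100010110001111010110110010100101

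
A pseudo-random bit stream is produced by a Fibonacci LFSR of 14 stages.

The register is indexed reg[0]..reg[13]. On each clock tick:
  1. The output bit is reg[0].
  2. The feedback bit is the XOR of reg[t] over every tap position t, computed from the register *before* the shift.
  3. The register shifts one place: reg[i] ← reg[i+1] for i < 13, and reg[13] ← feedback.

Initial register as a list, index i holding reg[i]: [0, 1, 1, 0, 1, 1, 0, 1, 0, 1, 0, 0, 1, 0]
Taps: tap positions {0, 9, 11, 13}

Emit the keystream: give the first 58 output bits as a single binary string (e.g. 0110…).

tick  register→output (feedback)
  0  01101101010010→0 (1)
  1  11011010100101→1 (1)
  2  10110101001011→1 (0)
  3  01101010010110→0 (0)
  4  11010100101100→1 (0)
  5  10101001011000→1 (0)
  6  01010010110000→0 (1)
  7  10100101100001→1 (0)
  8  01001011000010→0 (0)
  9  10010110000100→1 (0)
 10  00101100001000→0 (0)
 11  01011000010000→0 (1)
 12  10110000100001→1 (0)
 13  01100001000010→0 (0)
 14  11000010000100→1 (0)
 15  10000100001000→1 (1)
 16  00001000010001→0 (0)
 17  00010000100010→0 (0)
 18  00100001000100→0 (1)
 19  01000010001001→0 (1)
 20  10000100010011→1 (1)
 21  00001000100111→0 (0)
 22  00010001001110→0 (1)
 23  00100010011101→0 (1)
 24  01000100111011→0 (0)
 25  10001001110110→1 (1)
 26  00010011101101→0 (0)
 27  00100111011010→0 (1)
 28  01001110110101→0 (1)
 29  10011101101011→1 (0)
 30  00111011010110→0 (0)
 31  01110110101100→0 (1)
 32  11101101011001→1 (1)
 33  11011010110011→1 (1)
 34  10110101100111→1 (1)
 35  01101011001111→0 (0)
 36  11010110011110→1 (1)
 37  10101100111101→1 (0)
 38  01011001111010→0 (1)
 39  10110011110101→1 (0)
 40  01100111101010→0 (0)
 41  11001111010100→1 (1)
 42  10011110101001→1 (0)
 43  00111101010010→0 (1)
 44  01111010100101→0 (0)
 45  11110101001010→1 (1)
 46  11101010010101→1 (0)
 47  11010100101010→1 (1)
 48  10101001010101→1 (0)
 49  01010010101010→0 (0)
 50  10100101010100→1 (1)
 51  01001010101001→0 (1)
 52  10010101010011→1 (1)
 53  00101010100111→0 (0)
 54  01010101001110→0 (1)
 55  10101010011101→1 (0)
 56  01010100111010→0 (1)
 57  10101001110101→1 (0)

0110110101001011000010000100010011101101011001111010100101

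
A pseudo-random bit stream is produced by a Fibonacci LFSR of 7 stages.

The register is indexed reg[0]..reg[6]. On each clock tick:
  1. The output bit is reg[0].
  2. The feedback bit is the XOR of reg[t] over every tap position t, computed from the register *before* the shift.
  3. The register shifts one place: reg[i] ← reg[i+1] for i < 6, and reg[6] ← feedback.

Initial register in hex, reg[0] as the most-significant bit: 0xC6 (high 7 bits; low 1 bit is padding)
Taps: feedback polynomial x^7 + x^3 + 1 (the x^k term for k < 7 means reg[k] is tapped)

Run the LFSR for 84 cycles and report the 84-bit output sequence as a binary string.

tick  register→output (feedback)
  0  1100011→1 (1)
  1  1000111→1 (1)
  2  0001111→0 (1)
  3  0011111→0 (1)
  4  0111111→0 (1)
  5  1111111→1 (0)
  6  1111110→1 (0)
  7  1111100→1 (0)
  8  1111000→1 (0)
  9  1110000→1 (1)
 10  1100001→1 (1)
 11  1000011→1 (1)
 12  0000111→0 (0)
 13  0001110→0 (1)
 14  0011101→0 (1)
 15  0111011→0 (1)
 16  1110111→1 (1)
 17  1101111→1 (0)
 18  1011110→1 (0)
 19  0111100→0 (1)
 20  1111001→1 (0)
 21  1110010→1 (1)
 22  1100101→1 (1)
 23  1001011→1 (0)
 24  0010110→0 (0)
 25  0101100→0 (1)
 26  1011001→1 (0)
 27  0110010→0 (0)
 28  1100100→1 (1)
 29  1001001→1 (0)
 30  0010010→0 (0)
 31  0100100→0 (0)
 32  1001000→1 (0)
 33  0010000→0 (0)
 34  0100000→0 (0)
 35  1000000→1 (1)
 36  0000001→0 (0)
 37  0000010→0 (0)
 38  0000100→0 (0)
 39  0001000→0 (1)
 40  0010001→0 (0)
 41  0100010→0 (0)
 42  1000100→1 (1)
 43  0001001→0 (1)
 44  0010011→0 (0)
 45  0100110→0 (0)
 46  1001100→1 (0)
 47  0011000→0 (1)
 48  0110001→0 (0)
 49  1100010→1 (1)
 50  1000101→1 (1)
 51  0001011→0 (1)
 52  0010111→0 (0)
 53  0101110→0 (1)
 54  1011101→1 (0)
 55  0111010→0 (1)
 56  1110101→1 (1)
 57  1101011→1 (0)
 58  1010110→1 (1)
 59  0101101→0 (1)
 60  1011011→1 (0)
 61  0110110→0 (0)
 62  1101100→1 (0)
 63  1011000→1 (0)
 64  0110000→0 (0)
 65  1100000→1 (1)
 66  1000001→1 (1)
 67  0000011→0 (0)
 68  0000110→0 (0)
 69  0001100→0 (1)
 70  0011001→0 (1)
 71  0110011→0 (0)
 72  1100110→1 (1)
 73  1001101→1 (0)
 74  0011010→0 (1)
 75  0110101→0 (0)
 76  1101010→1 (0)
 77  1010100→1 (1)
 78  0101001→0 (1)
 79  1010011→1 (1)
 80  0100111→0 (0)
 81  1001110→1 (0)
 82  0011100→0 (1)
 83  0111001→0 (1)

110001111111000011101111001011001001000000100010011000101110101101100000110011010100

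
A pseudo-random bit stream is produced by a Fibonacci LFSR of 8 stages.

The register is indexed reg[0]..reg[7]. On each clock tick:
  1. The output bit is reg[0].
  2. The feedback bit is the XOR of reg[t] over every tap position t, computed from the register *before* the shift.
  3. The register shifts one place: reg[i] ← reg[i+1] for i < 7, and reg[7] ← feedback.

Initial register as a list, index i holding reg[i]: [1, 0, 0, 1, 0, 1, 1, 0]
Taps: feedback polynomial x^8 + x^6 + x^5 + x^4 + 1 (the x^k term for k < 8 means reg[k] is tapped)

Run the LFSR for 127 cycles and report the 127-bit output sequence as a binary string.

1001011010001100111001111000110110000100010111010111101101111100001101001101011011010100000100111011001001001100000011101001000

tick  register→output (feedback)
  0  10010110→1 (1)
  1  00101101→0 (0)
  2  01011010→0 (0)
  3  10110100→1 (0)
  4  01101000→0 (1)
  5  11010001→1 (1)
  6  10100011→1 (0)
  7  01000110→0 (0)
  8  10001100→1 (1)
  9  00011001→0 (1)
 10  00110011→0 (1)
 11  01100111→0 (0)
 12  11001110→1 (0)
 13  10011100→1 (1)
 14  00111001→0 (1)
 15  01110011→0 (1)
 16  11100111→1 (1)
 17  11001111→1 (0)
 18  10011110→1 (0)
 19  00111100→0 (0)
 20  01111000→0 (1)
 21  11110001→1 (1)
 22  11100011→1 (0)
 23  11000110→1 (1)
 24  10001101→1 (1)
 25  00011011→0 (0)
 26  00110110→0 (0)
 27  01101100→0 (0)
 28  11011000→1 (0)
 29  10110000→1 (1)
 30  01100001→0 (0)
 31  11000010→1 (0)
 32  10000100→1 (0)
 33  00001000→0 (1)
 34  00010001→0 (0)
 35  00100010→0 (1)
 36  01000101→0 (1)
 37  10001011→1 (1)
 38  00010111→0 (0)
 39  00101110→0 (1)
 40  01011101→0 (0)
 41  10111010→1 (1)
 42  01110101→0 (1)
 43  11101011→1 (1)
 44  11010111→1 (1)
 45  10101111→1 (0)
 46  01011110→0 (1)
 47  10111101→1 (1)
 48  01111011→0 (0)
 49  11110110→1 (1)
 50  11101101→1 (1)
 51  11011011→1 (1)
 52  10110111→1 (1)
 53  01101111→0 (1)
 54  11011111→1 (0)
 55  10111110→1 (0)
 56  01111100→0 (0)
 57  11111000→1 (0)
 58  11110000→1 (1)
 59  11100001→1 (1)
 60  11000011→1 (0)
 61  10000110→1 (1)
 62  00001101→0 (0)
 63  00011010→0 (0)
 64  00110100→0 (1)
 65  01101001→0 (1)
 66  11010011→1 (0)
 67  10100110→1 (1)
 68  01001101→0 (0)
 69  10011010→1 (1)
 70  00110101→0 (1)
 71  01101011→0 (0)
 72  11010110→1 (1)
 73  10101101→1 (1)
 74  01011011→0 (0)
 75  10110110→1 (1)
 76  01101101→0 (0)
 77  11011010→1 (1)
 78  10110101→1 (0)
 79  01101010→0 (0)
 80  11010100→1 (0)
 81  10101000→1 (0)
 82  01010000→0 (0)
 83  10100000→1 (1)
 84  01000001→0 (0)
 85  10000010→1 (0)
 86  00000100→0 (1)
 87  00001001→0 (1)
 88  00010011→0 (1)
 89  00100111→0 (0)
 90  01001110→0 (1)
 91  10011101→1 (1)
 92  00111011→0 (0)
 93  01110110→0 (0)
 94  11101100→1 (1)
 95  11011001→1 (0)
 96  10110010→1 (0)
 97  01100100→0 (1)
 98  11001001→1 (0)
 99  10010010→1 (0)
100  00100100→0 (1)
101  01001001→0 (1)
102  10010011→1 (0)
103  00100110→0 (0)
104  01001100→0 (0)
105  10011000→1 (0)
106  00110000→0 (0)
107  01100000→0 (0)
108  11000000→1 (1)
109  10000001→1 (1)
110  00000011→0 (1)
111  00000111→0 (0)
112  00001110→0 (1)
113  00011101→0 (0)
114  00111010→0 (0)
115  01110100→0 (1)
116  11101001→1 (0)
117  11010010→1 (0)
118  10100100→1 (0)
119  01001000→0 (1)
120  10010001→1 (1)
121  00100011→0 (1)
122  01000111→0 (0)
123  10001110→1 (0)
124  00011100→0 (0)
125  00111000→0 (1)
126  01110001→0 (0)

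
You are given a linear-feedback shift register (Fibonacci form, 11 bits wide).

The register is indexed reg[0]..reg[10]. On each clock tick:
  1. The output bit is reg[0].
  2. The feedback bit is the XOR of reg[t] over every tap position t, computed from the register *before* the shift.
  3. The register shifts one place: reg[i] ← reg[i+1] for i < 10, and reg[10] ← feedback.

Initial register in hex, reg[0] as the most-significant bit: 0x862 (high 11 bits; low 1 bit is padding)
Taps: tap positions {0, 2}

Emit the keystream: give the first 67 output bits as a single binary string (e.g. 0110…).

1000011000110011110111111001010000111000100110110101111011000100101

k : reg_k → out_k, fb_k
0: 10000110001 → 1, fb=1
1: 00001100011 → 0, fb=0
2: 00011000110 → 0, fb=0
3: 00110001100 → 0, fb=1
4: 01100011001 → 0, fb=1
5: 11000110011 → 1, fb=1
6: 10001100111 → 1, fb=1
7: 00011001111 → 0, fb=0
8: 00110011110 → 0, fb=1
9: 01100111101 → 0, fb=1
10: 11001111011 → 1, fb=1
11: 10011110111 → 1, fb=1
12: 00111101111 → 0, fb=1
13: 01111011111 → 0, fb=1
14: 11110111111 → 1, fb=0
15: 11101111110 → 1, fb=0
16: 11011111100 → 1, fb=1
17: 10111111001 → 1, fb=0
18: 01111110010 → 0, fb=1
19: 11111100101 → 1, fb=0
20: 11111001010 → 1, fb=0
21: 11110010100 → 1, fb=0
22: 11100101000 → 1, fb=0
23: 11001010000 → 1, fb=1
24: 10010100001 → 1, fb=1
25: 00101000011 → 0, fb=1
26: 01010000111 → 0, fb=0
27: 10100001110 → 1, fb=0
28: 01000011100 → 0, fb=0
29: 10000111000 → 1, fb=1
30: 00001110001 → 0, fb=0
31: 00011100010 → 0, fb=0
32: 00111000100 → 0, fb=1
33: 01110001001 → 0, fb=1
34: 11100010011 → 1, fb=0
35: 11000100110 → 1, fb=1
36: 10001001101 → 1, fb=1
37: 00010011011 → 0, fb=0
38: 00100110110 → 0, fb=1
39: 01001101101 → 0, fb=0
40: 10011011010 → 1, fb=1
41: 00110110101 → 0, fb=1
42: 01101101011 → 0, fb=1
43: 11011010111 → 1, fb=1
44: 10110101111 → 1, fb=0
45: 01101011110 → 0, fb=1
46: 11010111101 → 1, fb=1
47: 10101111011 → 1, fb=0
48: 01011110110 → 0, fb=0
49: 10111101100 → 1, fb=0
50: 01111011000 → 0, fb=1
51: 11110110001 → 1, fb=0
52: 11101100010 → 1, fb=0
53: 11011000100 → 1, fb=1
54: 10110001001 → 1, fb=0
55: 01100010010 → 0, fb=1
56: 11000100101 → 1, fb=1
57: 10001001011 → 1, fb=1
58: 00010010111 → 0, fb=0
59: 00100101110 → 0, fb=1
60: 01001011101 → 0, fb=0
61: 10010111010 → 1, fb=1
62: 00101110101 → 0, fb=1
63: 01011101011 → 0, fb=0
64: 10111010110 → 1, fb=0
65: 01110101100 → 0, fb=1
66: 11101011001 → 1, fb=0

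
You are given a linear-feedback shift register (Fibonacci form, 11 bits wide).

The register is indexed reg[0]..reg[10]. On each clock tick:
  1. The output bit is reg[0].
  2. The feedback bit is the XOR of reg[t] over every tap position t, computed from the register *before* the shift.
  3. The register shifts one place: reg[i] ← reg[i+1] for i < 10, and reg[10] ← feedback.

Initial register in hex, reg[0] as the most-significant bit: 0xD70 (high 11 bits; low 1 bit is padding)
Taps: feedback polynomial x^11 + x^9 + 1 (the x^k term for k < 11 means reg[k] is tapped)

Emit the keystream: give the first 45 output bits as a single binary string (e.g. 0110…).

110101110001110110000011011010101101101110110

k : reg_k → out_k, fb_k
0: 11010111000 → 1, fb=1
1: 10101110001 → 1, fb=1
2: 01011100011 → 0, fb=1
3: 10111000111 → 1, fb=0
4: 01110001110 → 0, fb=1
5: 11100011101 → 1, fb=1
6: 11000111011 → 1, fb=0
7: 10001110110 → 1, fb=0
8: 00011101100 → 0, fb=0
9: 00111011000 → 0, fb=0
10: 01110110000 → 0, fb=0
11: 11101100000 → 1, fb=1
12: 11011000001 → 1, fb=1
13: 10110000011 → 1, fb=0
14: 01100000110 → 0, fb=1
15: 11000001101 → 1, fb=1
16: 10000011011 → 1, fb=0
17: 00000110110 → 0, fb=1
18: 00001101101 → 0, fb=0
19: 00011011010 → 0, fb=1
20: 00110110101 → 0, fb=0
21: 01101101010 → 0, fb=1
22: 11011010101 → 1, fb=1
23: 10110101011 → 1, fb=0
24: 01101010110 → 0, fb=1
25: 11010101101 → 1, fb=1
26: 10101011011 → 1, fb=0
27: 01010110110 → 0, fb=1
28: 10101101101 → 1, fb=1
29: 01011011011 → 0, fb=1
30: 10110110111 → 1, fb=0
31: 01101101110 → 0, fb=1
32: 11011011101 → 1, fb=1
33: 10110111011 → 1, fb=0
34: 01101110110 → 0, fb=1
35: 11011101101 → 1, fb=1
36: 10111011011 → 1, fb=0
37: 01110110110 → 0, fb=1
38: 11101101101 → 1, fb=1
39: 11011011011 → 1, fb=0
40: 10110110110 → 1, fb=0
41: 01101101100 → 0, fb=0
42: 11011011000 → 1, fb=1
43: 10110110001 → 1, fb=1
44: 01101100011 → 0, fb=1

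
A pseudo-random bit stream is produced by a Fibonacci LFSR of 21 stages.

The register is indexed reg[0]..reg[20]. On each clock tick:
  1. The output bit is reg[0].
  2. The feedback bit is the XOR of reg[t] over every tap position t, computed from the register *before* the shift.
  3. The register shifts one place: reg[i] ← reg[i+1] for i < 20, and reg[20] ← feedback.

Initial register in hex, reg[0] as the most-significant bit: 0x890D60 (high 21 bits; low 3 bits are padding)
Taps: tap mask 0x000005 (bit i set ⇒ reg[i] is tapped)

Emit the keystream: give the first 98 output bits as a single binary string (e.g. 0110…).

tick  register→output (feedback)
  0  100010010000110101100→1 (1)
  1  000100100001101011001→0 (0)
  2  001001000011010110010→0 (1)
  3  010010000110101100101→0 (0)
  4  100100001101011001010→1 (1)
  5  001000011010110010101→0 (1)
  6  010000110101100101011→0 (0)
  7  100001101011001010110→1 (1)
  8  000011010110010101101→0 (0)
  9  000110101100101011010→0 (0)
 10  001101011001010110100→0 (1)
 11  011010110010101101001→0 (1)
 12  110101100101011010011→1 (1)
 13  101011001010110100111→1 (0)
 14  010110010101101001110→0 (0)
 15  101100101011010011100→1 (0)
 16  011001010110100111000→0 (1)
 17  110010101101001110001→1 (1)
 18  100101011010011100011→1 (1)
 19  001010110100111000111→0 (1)
 20  010101101001110001111→0 (0)
 21  101011010011100011110→1 (0)
 22  010110100111000111100→0 (0)
 23  101101001110001111000→1 (0)
 24  011010011100011110000→0 (1)
 25  110100111000111100001→1 (1)
 26  101001110001111000011→1 (0)
 27  010011100011110000110→0 (0)
 28  100111000111100001100→1 (1)
 29  001110001111000011001→0 (1)
 30  011100011110000110011→0 (1)
 31  111000111100001100111→1 (0)
 32  110001111000011001110→1 (1)
 33  100011110000110011101→1 (1)
 34  000111100001100111011→0 (0)
 35  001111000011001110110→0 (1)
 36  011110000110011101101→0 (1)
 37  111100001100111011011→1 (0)
 38  111000011001110110110→1 (0)
 39  110000110011101101100→1 (1)
 40  100001100111011011001→1 (1)
 41  000011001110110110011→0 (0)
 42  000110011101101100110→0 (0)
 43  001100111011011001100→0 (1)
 44  011001110110110011001→0 (1)
 45  110011101101100110011→1 (1)
 46  100111011011001100111→1 (1)
 47  001110110110011001111→0 (1)
 48  011101101100110011111→0 (1)
 49  111011011001100111111→1 (0)
 50  110110110011001111110→1 (1)
 51  101101100110011111101→1 (0)
 52  011011001100111111010→0 (1)
 53  110110011001111110101→1 (1)
 54  101100110011111101011→1 (0)
 55  011001100111111010110→0 (1)
 56  110011001111110101101→1 (1)
 57  100110011111101011011→1 (1)
 58  001100111111010110111→0 (1)
 59  011001111110101101111→0 (1)
 60  110011111101011011111→1 (1)
 61  100111111010110111111→1 (1)
 62  001111110101101111111→0 (1)
 63  011111101011011111111→0 (1)
 64  111111010110111111111→1 (0)
 65  111110101101111111110→1 (0)
 66  111101011011111111100→1 (0)
 67  111010110111111111000→1 (0)
 68  110101101111111110000→1 (1)
 69  101011011111111100001→1 (0)
 70  010110111111111000010→0 (0)
 71  101101111111110000100→1 (0)
 72  011011111111100001000→0 (1)
 73  110111111111000010001→1 (1)
 74  101111111110000100011→1 (0)
 75  011111111100001000110→0 (1)
 76  111111111000010001101→1 (0)
 77  111111110000100011010→1 (0)
 78  111111100001000110100→1 (0)
 79  111111000010001101000→1 (0)
 80  111110000100011010000→1 (0)
 81  111100001000110100000→1 (0)
 82  111000010001101000000→1 (0)
 83  110000100011010000000→1 (1)
 84  100001000110100000001→1 (1)
 85  000010001101000000011→0 (0)
 86  000100011010000000110→0 (0)
 87  001000110100000001100→0 (1)
 88  010001101000000011001→0 (0)
 89  100011010000000110010→1 (1)
 90  000110100000001100101→0 (0)
 91  001101000000011001010→0 (1)
 92  011010000000110010101→0 (1)
 93  110100000001100101011→1 (1)
 94  101000000011001010111→1 (0)
 95  010000000110010101110→0 (0)
 96  100000001100101011100→1 (1)
 97  000000011001010111001→0 (0)

10001001000011010110010101101001110001111000011001110110110011001111110101101111111110000100011010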